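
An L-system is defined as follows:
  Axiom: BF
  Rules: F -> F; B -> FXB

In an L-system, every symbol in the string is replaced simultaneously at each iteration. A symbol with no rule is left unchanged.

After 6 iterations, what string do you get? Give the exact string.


Answer: FXFXFXFXFXFXBF

Derivation:
Step 0: BF
Step 1: FXBF
Step 2: FXFXBF
Step 3: FXFXFXBF
Step 4: FXFXFXFXBF
Step 5: FXFXFXFXFXBF
Step 6: FXFXFXFXFXFXBF


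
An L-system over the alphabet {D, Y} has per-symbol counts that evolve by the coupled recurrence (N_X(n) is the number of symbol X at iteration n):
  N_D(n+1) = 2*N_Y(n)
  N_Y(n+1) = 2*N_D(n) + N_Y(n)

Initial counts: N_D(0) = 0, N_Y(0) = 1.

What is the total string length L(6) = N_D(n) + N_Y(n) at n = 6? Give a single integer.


Step 0: N_D=0, N_Y=1, L=1
Step 1: N_D=2, N_Y=1, L=3
Step 2: N_D=2, N_Y=5, L=7
Step 3: N_D=10, N_Y=9, L=19
Step 4: N_D=18, N_Y=29, L=47
Step 5: N_D=58, N_Y=65, L=123
Step 6: N_D=130, N_Y=181, L=311

Answer: 311


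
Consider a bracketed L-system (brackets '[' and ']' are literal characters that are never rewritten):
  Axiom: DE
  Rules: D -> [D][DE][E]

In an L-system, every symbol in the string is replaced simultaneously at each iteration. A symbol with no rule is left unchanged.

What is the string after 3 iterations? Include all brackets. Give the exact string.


Step 0: DE
Step 1: [D][DE][E]E
Step 2: [[D][DE][E]][[D][DE][E]E][E]E
Step 3: [[[D][DE][E]][[D][DE][E]E][E]][[[D][DE][E]][[D][DE][E]E][E]E][E]E

Answer: [[[D][DE][E]][[D][DE][E]E][E]][[[D][DE][E]][[D][DE][E]E][E]E][E]E


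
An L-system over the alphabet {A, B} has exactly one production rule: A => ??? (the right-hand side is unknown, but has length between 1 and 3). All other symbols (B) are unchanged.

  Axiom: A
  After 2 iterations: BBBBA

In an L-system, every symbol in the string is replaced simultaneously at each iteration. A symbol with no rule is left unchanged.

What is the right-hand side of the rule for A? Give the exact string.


Trying A => BBA:
  Step 0: A
  Step 1: BBA
  Step 2: BBBBA
Matches the given result.

Answer: BBA


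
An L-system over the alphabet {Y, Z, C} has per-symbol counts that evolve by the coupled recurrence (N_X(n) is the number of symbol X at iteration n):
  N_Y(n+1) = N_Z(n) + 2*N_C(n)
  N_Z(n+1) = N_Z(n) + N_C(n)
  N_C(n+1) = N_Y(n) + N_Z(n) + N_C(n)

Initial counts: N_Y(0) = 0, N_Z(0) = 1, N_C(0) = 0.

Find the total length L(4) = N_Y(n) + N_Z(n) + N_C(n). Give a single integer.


Answer: 55

Derivation:
Step 0: N_Y=0, N_Z=1, N_C=0, L=1
Step 1: N_Y=1, N_Z=1, N_C=1, L=3
Step 2: N_Y=3, N_Z=2, N_C=3, L=8
Step 3: N_Y=8, N_Z=5, N_C=8, L=21
Step 4: N_Y=21, N_Z=13, N_C=21, L=55


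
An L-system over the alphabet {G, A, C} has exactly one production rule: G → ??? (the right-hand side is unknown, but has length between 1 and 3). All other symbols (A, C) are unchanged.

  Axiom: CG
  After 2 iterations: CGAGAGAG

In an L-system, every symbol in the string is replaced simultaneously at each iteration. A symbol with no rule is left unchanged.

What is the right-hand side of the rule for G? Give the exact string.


Answer: GAG

Derivation:
Trying G → GAG:
  Step 0: CG
  Step 1: CGAG
  Step 2: CGAGAGAG
Matches the given result.


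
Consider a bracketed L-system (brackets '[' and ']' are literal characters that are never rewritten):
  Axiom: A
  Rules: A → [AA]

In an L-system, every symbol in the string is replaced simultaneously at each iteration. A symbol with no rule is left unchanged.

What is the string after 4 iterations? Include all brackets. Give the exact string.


Answer: [[[[AA][AA]][[AA][AA]]][[[AA][AA]][[AA][AA]]]]

Derivation:
Step 0: A
Step 1: [AA]
Step 2: [[AA][AA]]
Step 3: [[[AA][AA]][[AA][AA]]]
Step 4: [[[[AA][AA]][[AA][AA]]][[[AA][AA]][[AA][AA]]]]


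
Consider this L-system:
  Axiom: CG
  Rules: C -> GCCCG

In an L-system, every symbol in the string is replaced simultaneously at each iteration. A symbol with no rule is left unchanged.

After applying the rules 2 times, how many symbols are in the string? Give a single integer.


Step 0: length = 2
Step 1: length = 6
Step 2: length = 18

Answer: 18


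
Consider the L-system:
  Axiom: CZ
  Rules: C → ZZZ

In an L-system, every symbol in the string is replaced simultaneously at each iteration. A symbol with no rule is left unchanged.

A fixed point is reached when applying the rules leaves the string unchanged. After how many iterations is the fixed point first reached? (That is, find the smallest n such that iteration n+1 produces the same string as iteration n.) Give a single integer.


Answer: 1

Derivation:
Step 0: CZ
Step 1: ZZZZ
Step 2: ZZZZ  (unchanged — fixed point at step 1)


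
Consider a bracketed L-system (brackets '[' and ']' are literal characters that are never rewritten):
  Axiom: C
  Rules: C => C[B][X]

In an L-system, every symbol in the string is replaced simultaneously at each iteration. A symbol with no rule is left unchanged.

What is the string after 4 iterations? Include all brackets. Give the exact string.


Answer: C[B][X][B][X][B][X][B][X]

Derivation:
Step 0: C
Step 1: C[B][X]
Step 2: C[B][X][B][X]
Step 3: C[B][X][B][X][B][X]
Step 4: C[B][X][B][X][B][X][B][X]


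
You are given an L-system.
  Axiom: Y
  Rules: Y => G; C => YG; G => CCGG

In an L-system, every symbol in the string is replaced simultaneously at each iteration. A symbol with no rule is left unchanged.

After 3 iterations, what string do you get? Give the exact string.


Step 0: Y
Step 1: G
Step 2: CCGG
Step 3: YGYGCCGGCCGG

Answer: YGYGCCGGCCGG


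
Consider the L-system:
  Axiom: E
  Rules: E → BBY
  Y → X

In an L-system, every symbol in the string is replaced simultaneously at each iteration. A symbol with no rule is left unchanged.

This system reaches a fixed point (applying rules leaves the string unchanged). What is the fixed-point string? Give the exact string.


Answer: BBX

Derivation:
Step 0: E
Step 1: BBY
Step 2: BBX
Step 3: BBX  (unchanged — fixed point at step 2)


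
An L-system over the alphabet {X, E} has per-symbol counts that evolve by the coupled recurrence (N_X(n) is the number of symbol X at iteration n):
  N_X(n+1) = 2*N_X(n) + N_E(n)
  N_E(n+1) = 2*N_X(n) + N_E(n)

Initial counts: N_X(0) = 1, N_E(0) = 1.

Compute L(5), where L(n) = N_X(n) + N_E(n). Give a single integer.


Answer: 486

Derivation:
Step 0: N_X=1, N_E=1, L=2
Step 1: N_X=3, N_E=3, L=6
Step 2: N_X=9, N_E=9, L=18
Step 3: N_X=27, N_E=27, L=54
Step 4: N_X=81, N_E=81, L=162
Step 5: N_X=243, N_E=243, L=486


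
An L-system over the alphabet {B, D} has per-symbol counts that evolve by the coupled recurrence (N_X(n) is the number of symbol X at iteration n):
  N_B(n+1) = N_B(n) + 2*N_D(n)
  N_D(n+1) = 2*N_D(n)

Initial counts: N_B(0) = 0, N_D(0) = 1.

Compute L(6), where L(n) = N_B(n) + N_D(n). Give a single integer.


Step 0: N_B=0, N_D=1, L=1
Step 1: N_B=2, N_D=2, L=4
Step 2: N_B=6, N_D=4, L=10
Step 3: N_B=14, N_D=8, L=22
Step 4: N_B=30, N_D=16, L=46
Step 5: N_B=62, N_D=32, L=94
Step 6: N_B=126, N_D=64, L=190

Answer: 190


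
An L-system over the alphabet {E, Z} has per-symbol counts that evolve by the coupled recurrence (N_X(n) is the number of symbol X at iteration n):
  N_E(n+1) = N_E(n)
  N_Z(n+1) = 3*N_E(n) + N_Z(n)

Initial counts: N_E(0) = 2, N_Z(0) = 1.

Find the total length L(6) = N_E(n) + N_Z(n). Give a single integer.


Step 0: N_E=2, N_Z=1, L=3
Step 1: N_E=2, N_Z=7, L=9
Step 2: N_E=2, N_Z=13, L=15
Step 3: N_E=2, N_Z=19, L=21
Step 4: N_E=2, N_Z=25, L=27
Step 5: N_E=2, N_Z=31, L=33
Step 6: N_E=2, N_Z=37, L=39

Answer: 39


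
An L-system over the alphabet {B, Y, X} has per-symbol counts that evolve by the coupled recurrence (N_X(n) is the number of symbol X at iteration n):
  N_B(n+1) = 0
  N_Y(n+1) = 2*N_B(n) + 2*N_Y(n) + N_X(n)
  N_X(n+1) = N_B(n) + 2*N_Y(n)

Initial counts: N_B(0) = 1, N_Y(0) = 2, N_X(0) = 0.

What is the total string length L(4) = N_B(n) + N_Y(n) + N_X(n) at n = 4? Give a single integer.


Answer: 218

Derivation:
Step 0: N_B=1, N_Y=2, N_X=0, L=3
Step 1: N_B=0, N_Y=6, N_X=5, L=11
Step 2: N_B=0, N_Y=17, N_X=12, L=29
Step 3: N_B=0, N_Y=46, N_X=34, L=80
Step 4: N_B=0, N_Y=126, N_X=92, L=218


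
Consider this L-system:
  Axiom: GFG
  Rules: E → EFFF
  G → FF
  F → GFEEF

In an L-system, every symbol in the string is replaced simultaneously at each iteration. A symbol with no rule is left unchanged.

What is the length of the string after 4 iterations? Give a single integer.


Answer: 726

Derivation:
Step 0: length = 3
Step 1: length = 9
Step 2: length = 40
Step 3: length = 168
Step 4: length = 726


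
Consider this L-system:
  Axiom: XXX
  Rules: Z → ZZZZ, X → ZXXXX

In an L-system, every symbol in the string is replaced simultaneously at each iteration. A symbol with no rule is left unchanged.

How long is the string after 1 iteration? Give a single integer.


Step 0: length = 3
Step 1: length = 15

Answer: 15


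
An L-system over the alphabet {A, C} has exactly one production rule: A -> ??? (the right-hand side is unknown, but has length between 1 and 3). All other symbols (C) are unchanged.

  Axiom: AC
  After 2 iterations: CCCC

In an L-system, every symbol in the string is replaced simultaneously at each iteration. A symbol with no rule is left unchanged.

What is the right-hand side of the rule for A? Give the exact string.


Trying A -> CCC:
  Step 0: AC
  Step 1: CCCC
  Step 2: CCCC
Matches the given result.

Answer: CCC


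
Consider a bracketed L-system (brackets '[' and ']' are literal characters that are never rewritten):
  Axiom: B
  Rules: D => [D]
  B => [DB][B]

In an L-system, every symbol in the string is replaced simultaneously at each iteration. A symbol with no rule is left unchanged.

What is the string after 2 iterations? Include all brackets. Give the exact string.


Step 0: B
Step 1: [DB][B]
Step 2: [[D][DB][B]][[DB][B]]

Answer: [[D][DB][B]][[DB][B]]


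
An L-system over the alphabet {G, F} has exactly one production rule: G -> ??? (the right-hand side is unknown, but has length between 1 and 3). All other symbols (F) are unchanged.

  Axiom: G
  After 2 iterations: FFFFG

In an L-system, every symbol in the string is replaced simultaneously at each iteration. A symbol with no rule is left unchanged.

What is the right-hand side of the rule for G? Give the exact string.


Answer: FFG

Derivation:
Trying G -> FFG:
  Step 0: G
  Step 1: FFG
  Step 2: FFFFG
Matches the given result.


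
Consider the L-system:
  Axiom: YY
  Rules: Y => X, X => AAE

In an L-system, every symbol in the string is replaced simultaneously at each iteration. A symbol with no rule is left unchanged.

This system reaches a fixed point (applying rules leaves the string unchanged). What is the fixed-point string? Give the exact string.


Step 0: YY
Step 1: XX
Step 2: AAEAAE
Step 3: AAEAAE  (unchanged — fixed point at step 2)

Answer: AAEAAE


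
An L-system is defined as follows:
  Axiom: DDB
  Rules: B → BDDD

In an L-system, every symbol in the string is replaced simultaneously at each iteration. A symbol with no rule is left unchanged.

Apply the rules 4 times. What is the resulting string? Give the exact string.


Answer: DDBDDDDDDDDDDDD

Derivation:
Step 0: DDB
Step 1: DDBDDD
Step 2: DDBDDDDDD
Step 3: DDBDDDDDDDDD
Step 4: DDBDDDDDDDDDDDD


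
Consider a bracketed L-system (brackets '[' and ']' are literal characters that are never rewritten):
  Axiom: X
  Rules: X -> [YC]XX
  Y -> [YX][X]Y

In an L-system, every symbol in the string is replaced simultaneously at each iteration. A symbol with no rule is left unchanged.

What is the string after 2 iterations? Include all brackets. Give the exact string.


Answer: [[YX][X]YC][YC]XX[YC]XX

Derivation:
Step 0: X
Step 1: [YC]XX
Step 2: [[YX][X]YC][YC]XX[YC]XX


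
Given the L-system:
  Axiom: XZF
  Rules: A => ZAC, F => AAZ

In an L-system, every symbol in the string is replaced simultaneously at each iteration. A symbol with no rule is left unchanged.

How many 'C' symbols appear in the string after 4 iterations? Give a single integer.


Answer: 6

Derivation:
Step 0: XZF  (0 'C')
Step 1: XZAAZ  (0 'C')
Step 2: XZZACZACZ  (2 'C')
Step 3: XZZZACCZZACCZ  (4 'C')
Step 4: XZZZZACCCZZZACCCZ  (6 'C')


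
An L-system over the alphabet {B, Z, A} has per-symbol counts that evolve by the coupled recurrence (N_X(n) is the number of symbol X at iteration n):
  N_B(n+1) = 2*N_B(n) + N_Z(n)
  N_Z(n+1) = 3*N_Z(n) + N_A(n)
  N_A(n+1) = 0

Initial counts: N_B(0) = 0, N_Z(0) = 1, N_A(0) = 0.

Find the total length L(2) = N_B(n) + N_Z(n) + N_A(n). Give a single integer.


Answer: 14

Derivation:
Step 0: N_B=0, N_Z=1, N_A=0, L=1
Step 1: N_B=1, N_Z=3, N_A=0, L=4
Step 2: N_B=5, N_Z=9, N_A=0, L=14


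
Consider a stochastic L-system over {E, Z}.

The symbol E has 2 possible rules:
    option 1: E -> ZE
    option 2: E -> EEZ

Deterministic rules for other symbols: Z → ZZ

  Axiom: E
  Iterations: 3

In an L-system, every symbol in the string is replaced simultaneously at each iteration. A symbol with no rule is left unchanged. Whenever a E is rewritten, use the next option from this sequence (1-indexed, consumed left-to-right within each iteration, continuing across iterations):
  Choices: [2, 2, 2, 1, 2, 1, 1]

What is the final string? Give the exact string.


Answer: ZEEEZZZZEZEZZZZZZ

Derivation:
Step 0: E
Step 1: EEZ  (used choices [2])
Step 2: EEZEEZZZ  (used choices [2, 2])
Step 3: ZEEEZZZZEZEZZZZZZ  (used choices [1, 2, 1, 1])


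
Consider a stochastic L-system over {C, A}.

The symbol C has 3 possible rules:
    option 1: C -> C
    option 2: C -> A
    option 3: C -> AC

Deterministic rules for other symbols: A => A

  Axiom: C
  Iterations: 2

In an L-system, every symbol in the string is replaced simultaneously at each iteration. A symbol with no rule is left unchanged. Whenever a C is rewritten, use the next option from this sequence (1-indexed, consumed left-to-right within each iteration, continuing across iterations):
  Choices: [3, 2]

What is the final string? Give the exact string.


Answer: AA

Derivation:
Step 0: C
Step 1: AC  (used choices [3])
Step 2: AA  (used choices [2])


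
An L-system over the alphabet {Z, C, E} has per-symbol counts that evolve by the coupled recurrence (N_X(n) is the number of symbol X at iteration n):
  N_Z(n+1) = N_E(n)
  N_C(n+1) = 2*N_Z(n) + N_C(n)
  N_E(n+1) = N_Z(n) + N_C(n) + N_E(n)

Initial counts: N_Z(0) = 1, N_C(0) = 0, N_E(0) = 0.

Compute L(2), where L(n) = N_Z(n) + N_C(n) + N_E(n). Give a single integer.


Step 0: N_Z=1, N_C=0, N_E=0, L=1
Step 1: N_Z=0, N_C=2, N_E=1, L=3
Step 2: N_Z=1, N_C=2, N_E=3, L=6

Answer: 6


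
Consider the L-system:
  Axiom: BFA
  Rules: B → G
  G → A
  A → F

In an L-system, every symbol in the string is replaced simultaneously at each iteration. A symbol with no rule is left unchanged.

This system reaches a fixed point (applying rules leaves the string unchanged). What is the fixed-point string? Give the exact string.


Step 0: BFA
Step 1: GFF
Step 2: AFF
Step 3: FFF
Step 4: FFF  (unchanged — fixed point at step 3)

Answer: FFF


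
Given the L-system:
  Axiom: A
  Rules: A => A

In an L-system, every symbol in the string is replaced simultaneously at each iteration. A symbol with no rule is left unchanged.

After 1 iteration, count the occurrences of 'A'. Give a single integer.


Step 0: A  (1 'A')
Step 1: A  (1 'A')

Answer: 1


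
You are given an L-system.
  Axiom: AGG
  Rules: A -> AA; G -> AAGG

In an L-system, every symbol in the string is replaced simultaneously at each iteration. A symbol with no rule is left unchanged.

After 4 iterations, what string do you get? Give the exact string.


Answer: AAAAAAAAAAAAAAAAAAAAAAAAAAAAAAAAAAAAAAAAAAAAAAGGAAGGAAAAAAGGAAGGAAAAAAAAAAAAAAGGAAGGAAAAAAGGAAGGAAAAAAAAAAAAAAAAAAAAAAAAAAAAAAGGAAGGAAAAAAGGAAGGAAAAAAAAAAAAAAGGAAGGAAAAAAGGAAGG

Derivation:
Step 0: AGG
Step 1: AAAAGGAAGG
Step 2: AAAAAAAAAAGGAAGGAAAAAAGGAAGG
Step 3: AAAAAAAAAAAAAAAAAAAAAAGGAAGGAAAAAAGGAAGGAAAAAAAAAAAAAAGGAAGGAAAAAAGGAAGG
Step 4: AAAAAAAAAAAAAAAAAAAAAAAAAAAAAAAAAAAAAAAAAAAAAAGGAAGGAAAAAAGGAAGGAAAAAAAAAAAAAAGGAAGGAAAAAAGGAAGGAAAAAAAAAAAAAAAAAAAAAAAAAAAAAAGGAAGGAAAAAAGGAAGGAAAAAAAAAAAAAAGGAAGGAAAAAAGGAAGG


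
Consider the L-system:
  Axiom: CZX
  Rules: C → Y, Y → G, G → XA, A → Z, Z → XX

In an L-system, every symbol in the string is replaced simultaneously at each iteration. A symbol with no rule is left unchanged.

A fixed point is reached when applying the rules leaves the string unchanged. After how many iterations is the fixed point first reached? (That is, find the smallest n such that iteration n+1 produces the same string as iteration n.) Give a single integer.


Step 0: CZX
Step 1: YXXX
Step 2: GXXX
Step 3: XAXXX
Step 4: XZXXX
Step 5: XXXXXX
Step 6: XXXXXX  (unchanged — fixed point at step 5)

Answer: 5


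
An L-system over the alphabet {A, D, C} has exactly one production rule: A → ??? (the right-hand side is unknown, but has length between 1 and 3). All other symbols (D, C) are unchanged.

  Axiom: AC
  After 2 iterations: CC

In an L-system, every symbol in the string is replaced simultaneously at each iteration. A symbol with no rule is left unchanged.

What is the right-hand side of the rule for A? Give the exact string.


Trying A → C:
  Step 0: AC
  Step 1: CC
  Step 2: CC
Matches the given result.

Answer: C


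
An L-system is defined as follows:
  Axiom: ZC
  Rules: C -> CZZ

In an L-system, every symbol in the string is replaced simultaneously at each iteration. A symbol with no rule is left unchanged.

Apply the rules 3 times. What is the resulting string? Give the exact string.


Answer: ZCZZZZZZ

Derivation:
Step 0: ZC
Step 1: ZCZZ
Step 2: ZCZZZZ
Step 3: ZCZZZZZZ


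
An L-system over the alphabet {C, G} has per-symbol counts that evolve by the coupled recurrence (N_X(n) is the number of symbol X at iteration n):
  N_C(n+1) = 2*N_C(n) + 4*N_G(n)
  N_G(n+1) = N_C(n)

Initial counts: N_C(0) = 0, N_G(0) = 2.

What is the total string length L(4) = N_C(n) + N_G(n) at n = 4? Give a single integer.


Answer: 256

Derivation:
Step 0: N_C=0, N_G=2, L=2
Step 1: N_C=8, N_G=0, L=8
Step 2: N_C=16, N_G=8, L=24
Step 3: N_C=64, N_G=16, L=80
Step 4: N_C=192, N_G=64, L=256


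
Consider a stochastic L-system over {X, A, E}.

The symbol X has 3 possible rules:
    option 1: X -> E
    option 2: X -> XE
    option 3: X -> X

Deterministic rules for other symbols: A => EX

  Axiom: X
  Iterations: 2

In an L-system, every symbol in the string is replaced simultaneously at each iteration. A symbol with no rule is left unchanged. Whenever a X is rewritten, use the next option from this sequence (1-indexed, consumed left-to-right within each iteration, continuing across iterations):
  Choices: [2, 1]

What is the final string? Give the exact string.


Answer: EE

Derivation:
Step 0: X
Step 1: XE  (used choices [2])
Step 2: EE  (used choices [1])


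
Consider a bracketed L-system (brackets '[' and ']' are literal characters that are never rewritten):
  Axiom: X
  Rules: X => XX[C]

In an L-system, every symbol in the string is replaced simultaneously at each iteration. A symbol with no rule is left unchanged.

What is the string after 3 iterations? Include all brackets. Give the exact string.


Answer: XX[C]XX[C][C]XX[C]XX[C][C][C]

Derivation:
Step 0: X
Step 1: XX[C]
Step 2: XX[C]XX[C][C]
Step 3: XX[C]XX[C][C]XX[C]XX[C][C][C]


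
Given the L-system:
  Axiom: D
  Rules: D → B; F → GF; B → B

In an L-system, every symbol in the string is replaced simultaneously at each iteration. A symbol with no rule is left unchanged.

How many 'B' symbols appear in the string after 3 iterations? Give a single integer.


Step 0: D  (0 'B')
Step 1: B  (1 'B')
Step 2: B  (1 'B')
Step 3: B  (1 'B')

Answer: 1


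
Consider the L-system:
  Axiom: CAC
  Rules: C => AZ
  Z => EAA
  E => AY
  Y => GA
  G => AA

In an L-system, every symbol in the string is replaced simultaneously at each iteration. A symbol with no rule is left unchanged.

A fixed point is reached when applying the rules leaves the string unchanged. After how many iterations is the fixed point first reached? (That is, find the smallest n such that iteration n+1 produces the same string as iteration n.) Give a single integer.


Answer: 5

Derivation:
Step 0: CAC
Step 1: AZAAZ
Step 2: AEAAAAEAA
Step 3: AAYAAAAAYAA
Step 4: AAGAAAAAAGAAA
Step 5: AAAAAAAAAAAAAAA
Step 6: AAAAAAAAAAAAAAA  (unchanged — fixed point at step 5)


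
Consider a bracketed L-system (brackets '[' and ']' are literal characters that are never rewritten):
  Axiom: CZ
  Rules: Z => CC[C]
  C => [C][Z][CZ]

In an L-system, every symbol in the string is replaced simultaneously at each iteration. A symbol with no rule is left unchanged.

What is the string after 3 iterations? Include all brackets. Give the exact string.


Step 0: CZ
Step 1: [C][Z][CZ]CC[C]
Step 2: [[C][Z][CZ]][CC[C]][[C][Z][CZ]CC[C]][C][Z][CZ][C][Z][CZ][[C][Z][CZ]]
Step 3: [[[C][Z][CZ]][CC[C]][[C][Z][CZ]CC[C]]][[C][Z][CZ][C][Z][CZ][[C][Z][CZ]]][[[C][Z][CZ]][CC[C]][[C][Z][CZ]CC[C]][C][Z][CZ][C][Z][CZ][[C][Z][CZ]]][[C][Z][CZ]][CC[C]][[C][Z][CZ]CC[C]][[C][Z][CZ]][CC[C]][[C][Z][CZ]CC[C]][[[C][Z][CZ]][CC[C]][[C][Z][CZ]CC[C]]]

Answer: [[[C][Z][CZ]][CC[C]][[C][Z][CZ]CC[C]]][[C][Z][CZ][C][Z][CZ][[C][Z][CZ]]][[[C][Z][CZ]][CC[C]][[C][Z][CZ]CC[C]][C][Z][CZ][C][Z][CZ][[C][Z][CZ]]][[C][Z][CZ]][CC[C]][[C][Z][CZ]CC[C]][[C][Z][CZ]][CC[C]][[C][Z][CZ]CC[C]][[[C][Z][CZ]][CC[C]][[C][Z][CZ]CC[C]]]


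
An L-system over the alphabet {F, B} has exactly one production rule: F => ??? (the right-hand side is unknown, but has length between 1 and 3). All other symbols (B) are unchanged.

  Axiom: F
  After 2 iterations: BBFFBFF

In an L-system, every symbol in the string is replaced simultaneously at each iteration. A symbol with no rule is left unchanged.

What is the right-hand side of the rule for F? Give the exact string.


Trying F => BFF:
  Step 0: F
  Step 1: BFF
  Step 2: BBFFBFF
Matches the given result.

Answer: BFF


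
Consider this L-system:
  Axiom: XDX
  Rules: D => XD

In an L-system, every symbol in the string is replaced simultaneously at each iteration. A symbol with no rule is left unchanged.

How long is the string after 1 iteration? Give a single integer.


Step 0: length = 3
Step 1: length = 4

Answer: 4


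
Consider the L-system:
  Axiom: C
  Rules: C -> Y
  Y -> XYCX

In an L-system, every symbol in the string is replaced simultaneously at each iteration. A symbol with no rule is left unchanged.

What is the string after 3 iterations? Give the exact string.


Answer: XXYCXYX

Derivation:
Step 0: C
Step 1: Y
Step 2: XYCX
Step 3: XXYCXYX


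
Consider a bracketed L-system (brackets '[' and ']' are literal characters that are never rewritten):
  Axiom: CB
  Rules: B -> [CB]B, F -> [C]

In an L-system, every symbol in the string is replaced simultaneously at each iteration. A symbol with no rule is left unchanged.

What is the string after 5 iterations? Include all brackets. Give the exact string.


Step 0: CB
Step 1: C[CB]B
Step 2: C[C[CB]B][CB]B
Step 3: C[C[C[CB]B][CB]B][C[CB]B][CB]B
Step 4: C[C[C[C[CB]B][CB]B][C[CB]B][CB]B][C[C[CB]B][CB]B][C[CB]B][CB]B
Step 5: C[C[C[C[C[CB]B][CB]B][C[CB]B][CB]B][C[C[CB]B][CB]B][C[CB]B][CB]B][C[C[C[CB]B][CB]B][C[CB]B][CB]B][C[C[CB]B][CB]B][C[CB]B][CB]B

Answer: C[C[C[C[C[CB]B][CB]B][C[CB]B][CB]B][C[C[CB]B][CB]B][C[CB]B][CB]B][C[C[C[CB]B][CB]B][C[CB]B][CB]B][C[C[CB]B][CB]B][C[CB]B][CB]B


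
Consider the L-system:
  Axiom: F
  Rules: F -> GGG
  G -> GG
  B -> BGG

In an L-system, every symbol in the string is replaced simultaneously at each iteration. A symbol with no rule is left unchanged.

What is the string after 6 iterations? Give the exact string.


Step 0: F
Step 1: GGG
Step 2: GGGGGG
Step 3: GGGGGGGGGGGG
Step 4: GGGGGGGGGGGGGGGGGGGGGGGG
Step 5: GGGGGGGGGGGGGGGGGGGGGGGGGGGGGGGGGGGGGGGGGGGGGGGG
Step 6: GGGGGGGGGGGGGGGGGGGGGGGGGGGGGGGGGGGGGGGGGGGGGGGGGGGGGGGGGGGGGGGGGGGGGGGGGGGGGGGGGGGGGGGGGGGGGGGG

Answer: GGGGGGGGGGGGGGGGGGGGGGGGGGGGGGGGGGGGGGGGGGGGGGGGGGGGGGGGGGGGGGGGGGGGGGGGGGGGGGGGGGGGGGGGGGGGGGGG


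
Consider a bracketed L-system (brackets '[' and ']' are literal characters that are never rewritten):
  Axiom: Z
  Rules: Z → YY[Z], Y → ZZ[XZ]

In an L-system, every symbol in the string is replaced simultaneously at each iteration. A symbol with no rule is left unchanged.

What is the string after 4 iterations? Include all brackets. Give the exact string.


Step 0: Z
Step 1: YY[Z]
Step 2: ZZ[XZ]ZZ[XZ][YY[Z]]
Step 3: YY[Z]YY[Z][XYY[Z]]YY[Z]YY[Z][XYY[Z]][ZZ[XZ]ZZ[XZ][YY[Z]]]
Step 4: ZZ[XZ]ZZ[XZ][YY[Z]]ZZ[XZ]ZZ[XZ][YY[Z]][XZZ[XZ]ZZ[XZ][YY[Z]]]ZZ[XZ]ZZ[XZ][YY[Z]]ZZ[XZ]ZZ[XZ][YY[Z]][XZZ[XZ]ZZ[XZ][YY[Z]]][YY[Z]YY[Z][XYY[Z]]YY[Z]YY[Z][XYY[Z]][ZZ[XZ]ZZ[XZ][YY[Z]]]]

Answer: ZZ[XZ]ZZ[XZ][YY[Z]]ZZ[XZ]ZZ[XZ][YY[Z]][XZZ[XZ]ZZ[XZ][YY[Z]]]ZZ[XZ]ZZ[XZ][YY[Z]]ZZ[XZ]ZZ[XZ][YY[Z]][XZZ[XZ]ZZ[XZ][YY[Z]]][YY[Z]YY[Z][XYY[Z]]YY[Z]YY[Z][XYY[Z]][ZZ[XZ]ZZ[XZ][YY[Z]]]]


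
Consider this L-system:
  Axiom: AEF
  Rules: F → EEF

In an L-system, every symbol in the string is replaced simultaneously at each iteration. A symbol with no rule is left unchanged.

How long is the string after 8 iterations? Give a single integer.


Step 0: length = 3
Step 1: length = 5
Step 2: length = 7
Step 3: length = 9
Step 4: length = 11
Step 5: length = 13
Step 6: length = 15
Step 7: length = 17
Step 8: length = 19

Answer: 19


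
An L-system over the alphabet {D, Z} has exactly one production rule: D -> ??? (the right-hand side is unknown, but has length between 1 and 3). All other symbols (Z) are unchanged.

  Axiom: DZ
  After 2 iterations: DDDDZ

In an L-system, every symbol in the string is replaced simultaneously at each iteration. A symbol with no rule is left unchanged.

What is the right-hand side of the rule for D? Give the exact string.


Answer: DD

Derivation:
Trying D -> DD:
  Step 0: DZ
  Step 1: DDZ
  Step 2: DDDDZ
Matches the given result.


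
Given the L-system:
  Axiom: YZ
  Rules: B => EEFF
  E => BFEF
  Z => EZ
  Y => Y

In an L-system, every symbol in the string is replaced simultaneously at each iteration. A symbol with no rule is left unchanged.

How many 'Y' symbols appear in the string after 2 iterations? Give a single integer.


Step 0: YZ  (1 'Y')
Step 1: YEZ  (1 'Y')
Step 2: YBFEFEZ  (1 'Y')

Answer: 1


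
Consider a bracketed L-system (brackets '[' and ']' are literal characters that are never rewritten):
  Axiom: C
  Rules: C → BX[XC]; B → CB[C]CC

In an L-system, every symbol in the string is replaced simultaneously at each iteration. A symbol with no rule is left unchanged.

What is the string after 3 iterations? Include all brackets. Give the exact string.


Answer: BX[XC]CB[C]CC[BX[XC]]BX[XC]BX[XC]X[XCB[C]CCX[XBX[XC]]]

Derivation:
Step 0: C
Step 1: BX[XC]
Step 2: CB[C]CCX[XBX[XC]]
Step 3: BX[XC]CB[C]CC[BX[XC]]BX[XC]BX[XC]X[XCB[C]CCX[XBX[XC]]]


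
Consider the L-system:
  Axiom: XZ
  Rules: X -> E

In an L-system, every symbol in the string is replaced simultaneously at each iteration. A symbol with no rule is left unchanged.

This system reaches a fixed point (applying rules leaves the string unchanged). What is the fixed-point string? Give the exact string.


Answer: EZ

Derivation:
Step 0: XZ
Step 1: EZ
Step 2: EZ  (unchanged — fixed point at step 1)


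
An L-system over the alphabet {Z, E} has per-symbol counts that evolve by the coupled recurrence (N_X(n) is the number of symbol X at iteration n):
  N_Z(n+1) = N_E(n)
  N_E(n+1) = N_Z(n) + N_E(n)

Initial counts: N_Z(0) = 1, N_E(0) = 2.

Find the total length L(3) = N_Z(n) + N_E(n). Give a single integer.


Step 0: N_Z=1, N_E=2, L=3
Step 1: N_Z=2, N_E=3, L=5
Step 2: N_Z=3, N_E=5, L=8
Step 3: N_Z=5, N_E=8, L=13

Answer: 13


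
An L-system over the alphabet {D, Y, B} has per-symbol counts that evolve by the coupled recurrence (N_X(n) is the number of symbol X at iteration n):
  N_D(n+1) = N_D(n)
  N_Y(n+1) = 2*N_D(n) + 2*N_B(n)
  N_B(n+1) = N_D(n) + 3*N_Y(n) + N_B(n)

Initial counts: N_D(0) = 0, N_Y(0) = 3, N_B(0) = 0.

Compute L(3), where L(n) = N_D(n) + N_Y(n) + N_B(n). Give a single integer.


Answer: 81

Derivation:
Step 0: N_D=0, N_Y=3, N_B=0, L=3
Step 1: N_D=0, N_Y=0, N_B=9, L=9
Step 2: N_D=0, N_Y=18, N_B=9, L=27
Step 3: N_D=0, N_Y=18, N_B=63, L=81


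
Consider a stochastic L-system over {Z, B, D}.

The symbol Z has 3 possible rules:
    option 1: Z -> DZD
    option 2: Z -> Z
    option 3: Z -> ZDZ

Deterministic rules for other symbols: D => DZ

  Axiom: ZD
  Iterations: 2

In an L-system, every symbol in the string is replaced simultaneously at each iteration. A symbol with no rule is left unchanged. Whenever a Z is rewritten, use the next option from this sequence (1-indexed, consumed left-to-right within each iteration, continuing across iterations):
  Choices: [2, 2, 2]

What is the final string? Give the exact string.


Step 0: ZD
Step 1: ZDZ  (used choices [2])
Step 2: ZDZZ  (used choices [2, 2])

Answer: ZDZZ


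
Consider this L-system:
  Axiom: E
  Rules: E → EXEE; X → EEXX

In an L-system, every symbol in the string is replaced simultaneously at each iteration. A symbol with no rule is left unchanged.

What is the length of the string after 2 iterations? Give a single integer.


Step 0: length = 1
Step 1: length = 4
Step 2: length = 16

Answer: 16


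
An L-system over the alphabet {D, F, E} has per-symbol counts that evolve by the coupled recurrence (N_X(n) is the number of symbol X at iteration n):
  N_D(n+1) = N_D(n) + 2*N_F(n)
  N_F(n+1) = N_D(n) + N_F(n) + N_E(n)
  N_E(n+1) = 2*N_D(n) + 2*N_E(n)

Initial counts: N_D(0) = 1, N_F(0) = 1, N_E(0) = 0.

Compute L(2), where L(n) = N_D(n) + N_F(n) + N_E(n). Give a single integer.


Answer: 24

Derivation:
Step 0: N_D=1, N_F=1, N_E=0, L=2
Step 1: N_D=3, N_F=2, N_E=2, L=7
Step 2: N_D=7, N_F=7, N_E=10, L=24


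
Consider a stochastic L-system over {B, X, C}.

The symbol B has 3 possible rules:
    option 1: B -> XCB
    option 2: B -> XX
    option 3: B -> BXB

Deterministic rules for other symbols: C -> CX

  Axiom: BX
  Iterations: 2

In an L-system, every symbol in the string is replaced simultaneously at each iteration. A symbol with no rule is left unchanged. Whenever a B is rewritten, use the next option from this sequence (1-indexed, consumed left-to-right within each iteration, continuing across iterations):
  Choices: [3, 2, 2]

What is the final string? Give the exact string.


Answer: XXXXXX

Derivation:
Step 0: BX
Step 1: BXBX  (used choices [3])
Step 2: XXXXXX  (used choices [2, 2])


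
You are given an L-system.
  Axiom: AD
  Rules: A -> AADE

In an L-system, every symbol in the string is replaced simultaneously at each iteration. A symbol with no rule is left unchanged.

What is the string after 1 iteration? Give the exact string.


Step 0: AD
Step 1: AADED

Answer: AADED


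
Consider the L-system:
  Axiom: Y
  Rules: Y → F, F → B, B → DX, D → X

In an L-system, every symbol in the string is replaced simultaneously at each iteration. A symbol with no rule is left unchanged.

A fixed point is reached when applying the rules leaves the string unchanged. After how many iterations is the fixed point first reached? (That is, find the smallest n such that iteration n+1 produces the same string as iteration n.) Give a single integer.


Step 0: Y
Step 1: F
Step 2: B
Step 3: DX
Step 4: XX
Step 5: XX  (unchanged — fixed point at step 4)

Answer: 4


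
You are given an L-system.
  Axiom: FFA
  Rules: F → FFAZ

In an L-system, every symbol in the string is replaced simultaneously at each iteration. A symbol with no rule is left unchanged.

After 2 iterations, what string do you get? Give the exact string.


Step 0: FFA
Step 1: FFAZFFAZA
Step 2: FFAZFFAZAZFFAZFFAZAZA

Answer: FFAZFFAZAZFFAZFFAZAZA


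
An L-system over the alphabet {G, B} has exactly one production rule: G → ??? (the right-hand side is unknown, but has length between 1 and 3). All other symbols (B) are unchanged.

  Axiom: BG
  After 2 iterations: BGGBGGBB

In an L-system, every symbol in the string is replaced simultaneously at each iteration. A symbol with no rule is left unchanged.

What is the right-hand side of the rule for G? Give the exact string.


Answer: GGB

Derivation:
Trying G → GGB:
  Step 0: BG
  Step 1: BGGB
  Step 2: BGGBGGBB
Matches the given result.


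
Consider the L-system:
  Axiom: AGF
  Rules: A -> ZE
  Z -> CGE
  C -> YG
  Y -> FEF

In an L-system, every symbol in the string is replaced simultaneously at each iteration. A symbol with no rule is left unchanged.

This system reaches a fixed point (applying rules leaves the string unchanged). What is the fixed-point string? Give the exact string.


Step 0: AGF
Step 1: ZEGF
Step 2: CGEEGF
Step 3: YGGEEGF
Step 4: FEFGGEEGF
Step 5: FEFGGEEGF  (unchanged — fixed point at step 4)

Answer: FEFGGEEGF


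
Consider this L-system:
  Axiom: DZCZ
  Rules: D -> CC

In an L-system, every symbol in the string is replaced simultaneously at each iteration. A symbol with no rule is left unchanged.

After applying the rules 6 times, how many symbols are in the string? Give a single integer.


Step 0: length = 4
Step 1: length = 5
Step 2: length = 5
Step 3: length = 5
Step 4: length = 5
Step 5: length = 5
Step 6: length = 5

Answer: 5


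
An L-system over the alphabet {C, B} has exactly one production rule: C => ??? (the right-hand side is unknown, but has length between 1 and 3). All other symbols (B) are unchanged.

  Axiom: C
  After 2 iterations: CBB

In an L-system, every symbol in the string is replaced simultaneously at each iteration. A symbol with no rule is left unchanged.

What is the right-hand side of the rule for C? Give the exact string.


Answer: CB

Derivation:
Trying C => CB:
  Step 0: C
  Step 1: CB
  Step 2: CBB
Matches the given result.


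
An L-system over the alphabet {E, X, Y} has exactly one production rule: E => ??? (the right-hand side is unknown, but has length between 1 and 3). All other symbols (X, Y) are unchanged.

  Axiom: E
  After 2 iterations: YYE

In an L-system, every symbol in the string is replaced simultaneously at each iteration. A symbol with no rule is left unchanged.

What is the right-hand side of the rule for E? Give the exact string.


Trying E => YE:
  Step 0: E
  Step 1: YE
  Step 2: YYE
Matches the given result.

Answer: YE


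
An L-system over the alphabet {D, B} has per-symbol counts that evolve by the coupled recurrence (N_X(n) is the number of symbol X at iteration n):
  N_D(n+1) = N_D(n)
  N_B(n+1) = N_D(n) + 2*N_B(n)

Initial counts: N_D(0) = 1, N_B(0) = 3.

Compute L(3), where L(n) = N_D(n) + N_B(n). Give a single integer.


Step 0: N_D=1, N_B=3, L=4
Step 1: N_D=1, N_B=7, L=8
Step 2: N_D=1, N_B=15, L=16
Step 3: N_D=1, N_B=31, L=32

Answer: 32


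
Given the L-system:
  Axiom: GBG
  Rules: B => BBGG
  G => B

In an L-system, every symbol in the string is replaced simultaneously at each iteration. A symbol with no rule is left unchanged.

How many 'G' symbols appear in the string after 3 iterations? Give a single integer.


Answer: 20

Derivation:
Step 0: GBG  (2 'G')
Step 1: BBBGGB  (2 'G')
Step 2: BBGGBBGGBBGGBBBBGG  (8 'G')
Step 3: BBGGBBGGBBBBGGBBGGBBBBGGBBGGBBBBGGBBGGBBGGBBGGBB  (20 'G')


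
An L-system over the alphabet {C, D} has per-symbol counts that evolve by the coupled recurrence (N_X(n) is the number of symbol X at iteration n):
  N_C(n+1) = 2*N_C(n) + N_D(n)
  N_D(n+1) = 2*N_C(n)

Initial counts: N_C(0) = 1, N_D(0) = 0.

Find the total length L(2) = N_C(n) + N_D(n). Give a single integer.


Answer: 10

Derivation:
Step 0: N_C=1, N_D=0, L=1
Step 1: N_C=2, N_D=2, L=4
Step 2: N_C=6, N_D=4, L=10


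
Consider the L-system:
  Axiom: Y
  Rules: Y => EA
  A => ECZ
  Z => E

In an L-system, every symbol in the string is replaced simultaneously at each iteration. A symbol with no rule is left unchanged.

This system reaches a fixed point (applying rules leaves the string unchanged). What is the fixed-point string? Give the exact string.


Step 0: Y
Step 1: EA
Step 2: EECZ
Step 3: EECE
Step 4: EECE  (unchanged — fixed point at step 3)

Answer: EECE


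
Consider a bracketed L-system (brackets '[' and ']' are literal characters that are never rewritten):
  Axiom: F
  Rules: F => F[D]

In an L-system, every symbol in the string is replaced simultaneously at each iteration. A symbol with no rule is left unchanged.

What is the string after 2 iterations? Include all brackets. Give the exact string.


Step 0: F
Step 1: F[D]
Step 2: F[D][D]

Answer: F[D][D]


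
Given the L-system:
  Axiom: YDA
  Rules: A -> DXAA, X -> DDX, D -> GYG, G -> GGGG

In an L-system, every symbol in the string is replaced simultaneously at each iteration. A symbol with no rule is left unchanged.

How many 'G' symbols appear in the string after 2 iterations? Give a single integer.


Step 0: YDA  (0 'G')
Step 1: YGYGDXAA  (2 'G')
Step 2: YGGGGYGGGGGYGDDXDXAADXAA  (10 'G')

Answer: 10


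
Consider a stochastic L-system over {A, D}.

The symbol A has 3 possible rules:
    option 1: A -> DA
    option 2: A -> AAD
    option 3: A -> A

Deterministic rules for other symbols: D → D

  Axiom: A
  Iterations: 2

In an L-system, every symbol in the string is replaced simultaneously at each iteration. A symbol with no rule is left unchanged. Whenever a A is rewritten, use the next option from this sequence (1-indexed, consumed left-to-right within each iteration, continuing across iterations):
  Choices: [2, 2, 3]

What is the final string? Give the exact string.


Step 0: A
Step 1: AAD  (used choices [2])
Step 2: AADAD  (used choices [2, 3])

Answer: AADAD


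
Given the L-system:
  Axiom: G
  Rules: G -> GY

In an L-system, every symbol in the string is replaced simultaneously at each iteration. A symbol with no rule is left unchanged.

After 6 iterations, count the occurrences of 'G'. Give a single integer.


Answer: 1

Derivation:
Step 0: G  (1 'G')
Step 1: GY  (1 'G')
Step 2: GYY  (1 'G')
Step 3: GYYY  (1 'G')
Step 4: GYYYY  (1 'G')
Step 5: GYYYYY  (1 'G')
Step 6: GYYYYYY  (1 'G')


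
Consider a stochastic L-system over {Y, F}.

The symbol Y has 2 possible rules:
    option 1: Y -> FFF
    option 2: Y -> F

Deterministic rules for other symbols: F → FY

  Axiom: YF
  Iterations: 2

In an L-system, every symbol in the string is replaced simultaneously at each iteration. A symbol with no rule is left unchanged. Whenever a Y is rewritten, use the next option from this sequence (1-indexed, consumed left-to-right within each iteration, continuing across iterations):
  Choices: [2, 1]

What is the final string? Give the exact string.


Step 0: YF
Step 1: FFY  (used choices [2])
Step 2: FYFYFFF  (used choices [1])

Answer: FYFYFFF


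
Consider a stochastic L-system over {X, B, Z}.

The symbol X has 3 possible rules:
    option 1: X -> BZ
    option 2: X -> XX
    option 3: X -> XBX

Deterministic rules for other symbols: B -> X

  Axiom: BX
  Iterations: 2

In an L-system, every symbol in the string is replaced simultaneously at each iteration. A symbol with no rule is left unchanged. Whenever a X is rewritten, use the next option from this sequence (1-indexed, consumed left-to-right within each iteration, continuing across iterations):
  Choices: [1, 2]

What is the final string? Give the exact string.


Answer: XXXZ

Derivation:
Step 0: BX
Step 1: XBZ  (used choices [1])
Step 2: XXXZ  (used choices [2])


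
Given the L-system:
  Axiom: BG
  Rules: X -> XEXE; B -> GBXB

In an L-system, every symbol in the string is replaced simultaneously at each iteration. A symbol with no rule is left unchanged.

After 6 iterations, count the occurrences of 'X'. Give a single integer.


Answer: 192

Derivation:
Step 0: BG  (0 'X')
Step 1: GBXBG  (1 'X')
Step 2: GGBXBXEXEGBXBG  (4 'X')
Step 3: GGGBXBXEXEGBXBXEXEEXEXEEGGBXBXEXEGBXBG  (12 'X')
Step 4: GGGGBXBXEXEGBXBXEXEEXEXEEGGBXBXEXEGBXBXEXEEXEXEEEXEXEEXEXEEEGGGBXBXEXEGBXBXEXEEXEXEEGGBXBXEXEGBXBG  (32 'X')
Step 5: GGGGGBXBXEXEGBXBXEXEEXEXEEGGBXBXEXEGBXBXEXEEXEXEEEXEXEEXEXEEEGGGBXBXEXEGBXBXEXEEXEXEEGGBXBXEXEGBXBXEXEEXEXEEEXEXEEXEXEEEEXEXEEXEXEEEXEXEEXEXEEEEGGGGBXBXEXEGBXBXEXEEXEXEEGGBXBXEXEGBXBXEXEEXEXEEEXEXEEXEXEEEGGGBXBXEXEGBXBXEXEEXEXEEGGBXBXEXEGBXBG  (80 'X')
Step 6: GGGGGGBXBXEXEGBXBXEXEEXEXEEGGBXBXEXEGBXBXEXEEXEXEEEXEXEEXEXEEEGGGBXBXEXEGBXBXEXEEXEXEEGGBXBXEXEGBXBXEXEEXEXEEEXEXEEXEXEEEEXEXEEXEXEEEXEXEEXEXEEEEGGGGBXBXEXEGBXBXEXEEXEXEEGGBXBXEXEGBXBXEXEEXEXEEEXEXEEXEXEEEGGGBXBXEXEGBXBXEXEEXEXEEGGBXBXEXEGBXBXEXEEXEXEEEXEXEEXEXEEEEXEXEEXEXEEEXEXEEXEXEEEEEXEXEEXEXEEEXEXEEXEXEEEEXEXEEXEXEEEXEXEEXEXEEEEEGGGGGBXBXEXEGBXBXEXEEXEXEEGGBXBXEXEGBXBXEXEEXEXEEEXEXEEXEXEEEGGGBXBXEXEGBXBXEXEEXEXEEGGBXBXEXEGBXBXEXEEXEXEEEXEXEEXEXEEEEXEXEEXEXEEEXEXEEXEXEEEEGGGGBXBXEXEGBXBXEXEEXEXEEGGBXBXEXEGBXBXEXEEXEXEEEXEXEEXEXEEEGGGBXBXEXEGBXBXEXEEXEXEEGGBXBXEXEGBXBG  (192 'X')
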